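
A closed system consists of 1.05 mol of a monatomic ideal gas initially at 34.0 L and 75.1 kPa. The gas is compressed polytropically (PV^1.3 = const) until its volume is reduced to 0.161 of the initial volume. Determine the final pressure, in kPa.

807 kPa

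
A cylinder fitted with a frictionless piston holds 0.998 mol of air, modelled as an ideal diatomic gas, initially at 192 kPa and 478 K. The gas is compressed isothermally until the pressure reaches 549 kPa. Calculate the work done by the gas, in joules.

-4170 J

V₁ = nRT₁/P₁ = 0.998×8.314×478/192 = 20.7 L.
Isothermal: T stays 478 K; PV = const ⇒ V₂ = 7.22 L, P₂ = 549 kPa.
W = nRT ln(V₂/V₁) = 0.998×8.314×478×ln(0.350) = -4170 J.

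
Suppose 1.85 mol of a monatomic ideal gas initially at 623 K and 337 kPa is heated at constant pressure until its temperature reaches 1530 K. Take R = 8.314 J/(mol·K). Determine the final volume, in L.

69.8 L

V₁ = nRT₁/P₁ = 1.85×8.314×623/337 = 28.4 L.
Isobaric: P stays 337 kPa; V/T = const ⇒ T₂ = 1530 K, V₂ = 69.8 L.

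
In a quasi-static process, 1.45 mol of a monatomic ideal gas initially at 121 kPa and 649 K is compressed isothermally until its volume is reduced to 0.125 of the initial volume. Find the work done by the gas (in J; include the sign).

-16300 J

V₁ = nRT₁/P₁ = 1.45×8.314×649/121 = 64.7 L.
Isothermal: T stays 649 K; PV = const ⇒ V₂ = 8.08 L, P₂ = 968 kPa.
W = nRT ln(V₂/V₁) = 1.45×8.314×649×ln(0.125) = -16300 J.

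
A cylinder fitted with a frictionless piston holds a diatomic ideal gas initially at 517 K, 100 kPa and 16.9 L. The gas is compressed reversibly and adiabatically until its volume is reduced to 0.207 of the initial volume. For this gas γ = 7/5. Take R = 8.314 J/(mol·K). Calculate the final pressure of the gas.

Adiabatic: TV^(γ−1) = const ⇒ T₂ = 517×(4.83)^0.400 = 971 K; PV^γ = const ⇒ P₂ = 907 kPa.

907 kPa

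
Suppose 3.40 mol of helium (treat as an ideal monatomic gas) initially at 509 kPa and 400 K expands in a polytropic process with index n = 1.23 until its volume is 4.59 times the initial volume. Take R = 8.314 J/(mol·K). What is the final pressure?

V₁ = nRT₁/P₁ = 3.40×8.314×400/509 = 22.2 L.
Polytropic n=1.23: T₂ = T₁(V₁/V₂)^(n−1) = 400×(0.218)^0.23 = 282 K; P₂ = P₁(V₁/V₂)^n = 78.1 kPa.

78.1 kPa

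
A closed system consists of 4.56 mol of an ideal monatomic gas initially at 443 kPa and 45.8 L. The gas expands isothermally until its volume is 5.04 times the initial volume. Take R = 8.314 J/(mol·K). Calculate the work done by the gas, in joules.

32800 J

T₁ = P₁V₁/(nR) = 443×45.8/(4.56×8.314) = 535 K.
Isothermal: T stays 535 K; PV = const ⇒ V₂ = 231 L, P₂ = 87.9 kPa.
W = nRT ln(V₂/V₁) = 4.56×8.314×535×ln(5.04) = 32800 J.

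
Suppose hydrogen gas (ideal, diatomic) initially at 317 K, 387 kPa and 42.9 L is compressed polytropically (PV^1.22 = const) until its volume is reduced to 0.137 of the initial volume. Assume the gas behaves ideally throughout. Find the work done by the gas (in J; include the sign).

n = P₁V₁/(RT₁) = 387×42.9/(8.314×317) = 6.30 mol.
Polytropic n=1.22: T₂ = T₁(V₁/V₂)^(n−1) = 317×(7.30)^0.22 = 491 K; P₂ = P₁(V₁/V₂)^n = 4370 kPa.
W = (P₁V₁−P₂V₂)/(n−1) = (387×42.9−4370×5.88)/0.22 = -41400 J.

-41400 J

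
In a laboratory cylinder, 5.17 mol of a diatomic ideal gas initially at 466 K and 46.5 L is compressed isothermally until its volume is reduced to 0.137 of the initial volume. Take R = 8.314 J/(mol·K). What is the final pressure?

3140 kPa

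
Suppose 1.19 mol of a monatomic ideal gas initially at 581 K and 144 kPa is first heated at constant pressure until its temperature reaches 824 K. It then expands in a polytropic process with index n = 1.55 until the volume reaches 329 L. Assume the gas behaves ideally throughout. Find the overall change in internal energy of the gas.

V₁ = nRT₁/P₁ = 1.19×8.314×581/144 = 39.9 L.
Step 1 — Isobaric: P stays 144 kPa; V/T = const ⇒ T₂ = 824 K, V₂ = 56.6 L.
W = PΔV = 144×(56.6−39.9) kPa·L = 2400 J.
ΔU = nCvΔT = 1.19×12.5×(824−581) = 3610 J.
Q = ΔU + W = nCpΔT = 6010 J.
State after step 1: P = 144 kPa, V = 56.6 L, T = 824 K.
Step 2 — Polytropic n=1.55: T₂ = T₁(V₁/V₂)^(n−1) = 824×(0.172)^0.55 = 313 K; P₂ = P₁(V₁/V₂)^n = 9.41 kPa.
W = (P₁V₁−P₂V₂)/(n−1) = (144×56.6−9.41×329)/0.55 = 9190 J.
ΔU = nCvΔT = 1.19×12.5×(313−824) = -7580 J.
Q = ΔU + W = 1610 J.
Net over both steps: W = 11600 J, Q = 7620 J, ΔU = -3980 J.

-3980 J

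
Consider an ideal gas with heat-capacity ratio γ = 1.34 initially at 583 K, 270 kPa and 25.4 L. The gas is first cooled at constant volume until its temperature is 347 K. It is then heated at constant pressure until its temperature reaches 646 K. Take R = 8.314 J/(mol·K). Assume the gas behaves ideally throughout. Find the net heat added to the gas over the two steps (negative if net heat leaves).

n = P₁V₁/(RT₁) = 270×25.4/(8.314×583) = 1.41 mol.
Step 1 — Isochoric: V stays 25.4 L; P/T = const ⇒ T₂ = 347 K, P₂ = 161 kPa.
W = 0 (no volume change).
ΔU = nCvΔT = 1.41×24.5×(347−583) = -8170 J.
Q = ΔU = -8170 J.
State after step 1: P = 161 kPa, V = 25.4 L, T = 347 K.
Step 2 — Isobaric: P stays 161 kPa; V/T = const ⇒ T₂ = 646 K, V₂ = 47.3 L.
W = PΔV = 161×(47.3−25.4) kPa·L = 3520 J.
ΔU = nCvΔT = 1.41×24.5×(646−347) = 10300 J.
Q = ΔU + W = nCpΔT = 13900 J.
Net over both steps: W = 3520 J, Q = 5700 J, ΔU = 2180 J.

5700 J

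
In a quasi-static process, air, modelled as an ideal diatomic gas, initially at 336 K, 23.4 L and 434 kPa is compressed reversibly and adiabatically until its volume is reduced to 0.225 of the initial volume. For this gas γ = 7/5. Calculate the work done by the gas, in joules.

-20700 J

n = P₁V₁/(RT₁) = 434×23.4/(8.314×336) = 3.64 mol.
Adiabatic: TV^(γ−1) = const ⇒ T₂ = 336×(4.44)^0.400 = 610 K; PV^γ = const ⇒ P₂ = 3500 kPa.
ΔU = nCvΔT = 3.64×20.8×(610−336) = 20700 J.
Q = 0 for an adiabatic process, so W = −ΔU = -20700 J.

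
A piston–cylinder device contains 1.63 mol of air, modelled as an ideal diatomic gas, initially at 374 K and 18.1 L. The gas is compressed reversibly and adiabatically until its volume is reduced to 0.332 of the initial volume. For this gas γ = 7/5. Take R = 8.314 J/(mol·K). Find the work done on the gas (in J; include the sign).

P₁ = nRT₁/V₁ = 1.63×8.314×374/18.1 = 280 kPa.
Adiabatic: TV^(γ−1) = const ⇒ T₂ = 374×(3.01)^0.400 = 581 K; PV^γ = const ⇒ P₂ = 1310 kPa.
ΔU = nCvΔT = 1.63×20.8×(581−374) = 7020 J.
Q = 0 for an adiabatic process, so W = −ΔU = -7020 J.
Work done on the gas = −W_by = 7020 J.

7020 J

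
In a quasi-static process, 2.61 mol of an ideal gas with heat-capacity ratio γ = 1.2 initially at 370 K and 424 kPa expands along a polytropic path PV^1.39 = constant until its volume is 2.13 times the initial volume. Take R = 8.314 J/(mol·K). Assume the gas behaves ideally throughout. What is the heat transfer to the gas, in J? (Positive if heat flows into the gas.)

-4990 J

V₁ = nRT₁/P₁ = 2.61×8.314×370/424 = 18.9 L.
Polytropic n=1.39: T₂ = T₁(V₁/V₂)^(n−1) = 370×(0.469)^0.39 = 276 K; P₂ = P₁(V₁/V₂)^n = 148 kPa.
W = (P₁V₁−P₂V₂)/(n−1) = (424×18.9−148×40.3)/0.39 = 5260 J.
ΔU = nCvΔT = 2.61×41.6×(276−370) = -10300 J.
Q = ΔU + W = -4990 J.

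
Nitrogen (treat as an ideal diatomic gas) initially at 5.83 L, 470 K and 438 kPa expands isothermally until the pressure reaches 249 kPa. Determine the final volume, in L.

10.3 L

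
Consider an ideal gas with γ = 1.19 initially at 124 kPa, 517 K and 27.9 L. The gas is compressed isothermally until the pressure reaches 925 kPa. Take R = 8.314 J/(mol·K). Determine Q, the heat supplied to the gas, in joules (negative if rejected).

n = P₁V₁/(RT₁) = 124×27.9/(8.314×517) = 0.805 mol.
Isothermal: T stays 517 K; PV = const ⇒ V₂ = 3.74 L, P₂ = 925 kPa.
ΔU = 0 (ideal gas, T constant).
W = nRT ln(V₂/V₁) = 0.805×8.314×517×ln(0.134) = -6950 J.
Q = ΔU + W = -6950 J.

-6950 J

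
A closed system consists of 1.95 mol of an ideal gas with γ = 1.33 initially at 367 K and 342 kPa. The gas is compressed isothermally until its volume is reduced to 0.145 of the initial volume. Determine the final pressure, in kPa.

2360 kPa

V₁ = nRT₁/P₁ = 1.95×8.314×367/342 = 17.4 L.
Isothermal: T stays 367 K; PV = const ⇒ V₂ = 2.52 L, P₂ = 2360 kPa.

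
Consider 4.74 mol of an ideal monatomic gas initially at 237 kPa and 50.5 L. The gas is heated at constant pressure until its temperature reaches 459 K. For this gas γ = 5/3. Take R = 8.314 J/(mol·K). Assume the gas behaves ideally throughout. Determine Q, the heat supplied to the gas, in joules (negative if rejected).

T₁ = P₁V₁/(nR) = 237×50.5/(4.74×8.314) = 304 K.
Isobaric: P stays 237 kPa; V/T = const ⇒ T₂ = 459 K, V₂ = 76.3 L.
W = PΔV = 237×(76.3−50.5) kPa·L = 6120 J.
ΔU = nCvΔT = 4.74×12.5×(459−304) = 9180 J.
Q = ΔU + W = nCpΔT = 15300 J.

15300 J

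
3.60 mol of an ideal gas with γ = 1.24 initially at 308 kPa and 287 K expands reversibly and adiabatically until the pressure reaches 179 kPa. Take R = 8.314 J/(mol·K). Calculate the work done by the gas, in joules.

V₁ = nRT₁/P₁ = 3.60×8.314×287/308 = 27.9 L.
Adiabatic: T₂/T₁ = (P₂/P₁)^((γ−1)/γ) ⇒ T₂ = 287×(0.581)^0.194 = 258 K; V₂ = 43.2 L.
ΔU = nCvΔT = 3.60×34.6×(258−287) = -3570 J.
Q = 0 for an adiabatic process, so W = −ΔU = 3570 J.

3570 J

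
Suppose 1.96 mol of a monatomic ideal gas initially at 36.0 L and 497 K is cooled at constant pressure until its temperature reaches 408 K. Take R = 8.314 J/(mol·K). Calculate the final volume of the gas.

29.6 L

P₁ = nRT₁/V₁ = 1.96×8.314×497/36.0 = 225 kPa.
Isobaric: P stays 225 kPa; V/T = const ⇒ T₂ = 408 K, V₂ = 29.6 L.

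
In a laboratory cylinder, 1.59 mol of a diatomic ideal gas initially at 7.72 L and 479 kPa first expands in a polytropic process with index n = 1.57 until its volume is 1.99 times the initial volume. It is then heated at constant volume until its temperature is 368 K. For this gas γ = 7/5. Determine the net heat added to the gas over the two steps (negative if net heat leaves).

T₁ = P₁V₁/(nR) = 479×7.72/(1.59×8.314) = 280 K.
Step 1 — Polytropic n=1.57: T₂ = T₁(V₁/V₂)^(n−1) = 280×(0.503)^0.57 = 189 K; P₂ = P₁(V₁/V₂)^n = 163 kPa.
W = (P₁V₁−P₂V₂)/(n−1) = (479×7.72−163×15.4)/0.57 = 2100 J.
ΔU = nCvΔT = 1.59×20.8×(189−280) = -3000 J.
Q = ΔU + W = -895 J.
State after step 1: P = 163 kPa, V = 15.4 L, T = 189 K.
Step 2 — Isochoric: V stays 15.4 L; P/T = const ⇒ T₂ = 368 K, P₂ = 317 kPa.
W = 0 (no volume change).
ΔU = nCvΔT = 1.59×20.8×(368−189) = 5920 J.
Q = ΔU = 5920 J.
Net over both steps: W = 2100 J, Q = 5020 J, ΔU = 2920 J.

5020 J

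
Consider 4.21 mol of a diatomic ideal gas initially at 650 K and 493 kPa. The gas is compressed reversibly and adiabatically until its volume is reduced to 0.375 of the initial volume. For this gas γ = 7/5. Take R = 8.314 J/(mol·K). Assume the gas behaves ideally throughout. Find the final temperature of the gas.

962 K

V₁ = nRT₁/P₁ = 4.21×8.314×650/493 = 46.1 L.
Adiabatic: TV^(γ−1) = const ⇒ T₂ = 650×(2.67)^0.400 = 962 K; PV^γ = const ⇒ P₂ = 1950 kPa.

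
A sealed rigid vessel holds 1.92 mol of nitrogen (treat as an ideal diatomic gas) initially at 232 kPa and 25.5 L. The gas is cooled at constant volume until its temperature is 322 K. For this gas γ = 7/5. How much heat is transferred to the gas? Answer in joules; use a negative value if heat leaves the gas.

T₁ = P₁V₁/(nR) = 232×25.5/(1.92×8.314) = 371 K.
Isochoric: V stays 25.5 L; P/T = const ⇒ T₂ = 322 K, P₂ = 202 kPa.
W = 0 (no volume change).
ΔU = nCvΔT = 1.92×20.8×(322−371) = -1940 J.
Q = ΔU = -1940 J.

-1940 J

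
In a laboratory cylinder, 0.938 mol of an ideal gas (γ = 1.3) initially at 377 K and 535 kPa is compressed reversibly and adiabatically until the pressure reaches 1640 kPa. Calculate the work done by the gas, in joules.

V₁ = nRT₁/P₁ = 0.938×8.314×377/535 = 5.50 L.
Adiabatic: T₂/T₁ = (P₂/P₁)^((γ−1)/γ) ⇒ T₂ = 377×(3.07)^0.231 = 488 K; V₂ = 2.32 L.
ΔU = nCvΔT = 0.938×27.7×(488−377) = 2890 J.
Q = 0 for an adiabatic process, so W = −ΔU = -2890 J.

-2890 J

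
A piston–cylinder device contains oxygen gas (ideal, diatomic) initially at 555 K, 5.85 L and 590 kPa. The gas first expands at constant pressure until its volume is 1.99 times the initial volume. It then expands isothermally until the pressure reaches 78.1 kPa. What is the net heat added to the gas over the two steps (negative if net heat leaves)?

n = P₁V₁/(RT₁) = 590×5.85/(8.314×555) = 0.748 mol.
Step 1 — Isobaric: P stays 590 kPa; V/T = const ⇒ T₂ = 1100 K, V₂ = 11.6 L.
W = PΔV = 590×(11.6−5.85) kPa·L = 3420 J.
ΔU = nCvΔT = 0.748×20.8×(1100−555) = 8540 J.
Q = ΔU + W = nCpΔT = 12000 J.
State after step 1: P = 590 kPa, V = 11.6 L, T = 1100 K.
Step 2 — Isothermal: T stays 1100 K; PV = const ⇒ V₂ = 87.9 L, P₂ = 78.1 kPa.
ΔU = 0 (ideal gas, T constant).
W = nRT ln(V₂/V₁) = 0.748×8.314×1100×ln(7.55) = 13900 J.
Q = ΔU + W = 13900 J.
Net over both steps: W = 17300 J, Q = 25800 J, ΔU = 8540 J.

25800 J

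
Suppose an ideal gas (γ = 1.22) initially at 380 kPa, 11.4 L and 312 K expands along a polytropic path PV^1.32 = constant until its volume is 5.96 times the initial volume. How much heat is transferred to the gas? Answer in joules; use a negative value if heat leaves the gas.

n = P₁V₁/(RT₁) = 380×11.4/(8.314×312) = 1.67 mol.
Polytropic n=1.32: T₂ = T₁(V₁/V₂)^(n−1) = 312×(0.168)^0.32 = 176 K; P₂ = P₁(V₁/V₂)^n = 36.0 kPa.
W = (P₁V₁−P₂V₂)/(n−1) = (380×11.4−36.0×67.9)/0.32 = 5890 J.
ΔU = nCvΔT = 1.67×37.8×(176−312) = -8570 J.
Q = ΔU + W = -2680 J.

-2680 J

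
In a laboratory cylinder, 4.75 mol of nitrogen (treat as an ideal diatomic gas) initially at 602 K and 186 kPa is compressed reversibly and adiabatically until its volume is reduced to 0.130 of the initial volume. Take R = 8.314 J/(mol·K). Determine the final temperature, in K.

V₁ = nRT₁/P₁ = 4.75×8.314×602/186 = 128 L.
Adiabatic: TV^(γ−1) = const ⇒ T₂ = 602×(7.69)^0.400 = 1360 K; PV^γ = const ⇒ P₂ = 3240 kPa.

1360 K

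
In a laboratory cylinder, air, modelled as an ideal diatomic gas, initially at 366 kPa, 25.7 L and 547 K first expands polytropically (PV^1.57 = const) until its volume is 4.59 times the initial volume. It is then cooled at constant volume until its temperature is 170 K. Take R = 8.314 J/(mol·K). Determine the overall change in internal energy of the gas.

n = P₁V₁/(RT₁) = 366×25.7/(8.314×547) = 2.07 mol.
Step 1 — Polytropic n=1.57: T₂ = T₁(V₁/V₂)^(n−1) = 547×(0.218)^0.57 = 229 K; P₂ = P₁(V₁/V₂)^n = 33.5 kPa.
W = (P₁V₁−P₂V₂)/(n−1) = (366×25.7−33.5×118)/0.57 = 9580 J.
ΔU = nCvΔT = 2.07×20.8×(229−547) = -13600 J.
Q = ΔU + W = -4070 J.
State after step 1: P = 33.5 kPa, V = 118 L, T = 229 K.
Step 2 — Isochoric: V stays 118 L; P/T = const ⇒ T₂ = 170 K, P₂ = 24.8 kPa.
W = 0 (no volume change).
ΔU = nCvΔT = 2.07×20.8×(170−229) = -2560 J.
Q = ΔU = -2560 J.
Net over both steps: W = 9580 J, Q = -6630 J, ΔU = -16200 J.

-16200 J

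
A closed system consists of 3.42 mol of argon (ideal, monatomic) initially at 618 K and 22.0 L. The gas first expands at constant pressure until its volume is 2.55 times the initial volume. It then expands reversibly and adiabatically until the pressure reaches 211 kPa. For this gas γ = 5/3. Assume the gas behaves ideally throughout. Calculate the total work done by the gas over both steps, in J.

P₁ = nRT₁/V₁ = 3.42×8.314×618/22.0 = 799 kPa.
Step 1 — Isobaric: P stays 799 kPa; V/T = const ⇒ T₂ = 1580 K, V₂ = 56.1 L.
W = PΔV = 799×(56.1−22.0) kPa·L = 27200 J.
ΔU = nCvΔT = 3.42×12.5×(1580−618) = 40900 J.
Q = ΔU + W = nCpΔT = 68100 J.
State after step 1: P = 799 kPa, V = 56.1 L, T = 1580 K.
Step 2 — Adiabatic: T₂/T₁ = (P₂/P₁)^((γ−1)/γ) ⇒ T₂ = 1580×(0.264)^0.400 = 925 K; V₂ = 125 L.
ΔU = nCvΔT = 3.42×12.5×(925−1580) = -27700 J.
Q = 0 for an adiabatic process, so W = −ΔU = 27700 J.
Net over both steps: W = 55000 J, Q = 68100 J, ΔU = 13100 J.

55000 J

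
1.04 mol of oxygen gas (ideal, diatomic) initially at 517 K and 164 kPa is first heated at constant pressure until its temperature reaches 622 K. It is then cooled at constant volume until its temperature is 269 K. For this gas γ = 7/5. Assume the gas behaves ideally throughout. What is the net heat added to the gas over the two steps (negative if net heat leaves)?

-4450 J

V₁ = nRT₁/P₁ = 1.04×8.314×517/164 = 27.3 L.
Step 1 — Isobaric: P stays 164 kPa; V/T = const ⇒ T₂ = 622 K, V₂ = 32.8 L.
W = PΔV = 164×(32.8−27.3) kPa·L = 908 J.
ΔU = nCvΔT = 1.04×20.8×(622−517) = 2270 J.
Q = ΔU + W = nCpΔT = 3180 J.
State after step 1: P = 164 kPa, V = 32.8 L, T = 622 K.
Step 2 — Isochoric: V stays 32.8 L; P/T = const ⇒ T₂ = 269 K, P₂ = 70.9 kPa.
W = 0 (no volume change).
ΔU = nCvΔT = 1.04×20.8×(269−622) = -7630 J.
Q = ΔU = -7630 J.
Net over both steps: W = 908 J, Q = -4450 J, ΔU = -5360 J.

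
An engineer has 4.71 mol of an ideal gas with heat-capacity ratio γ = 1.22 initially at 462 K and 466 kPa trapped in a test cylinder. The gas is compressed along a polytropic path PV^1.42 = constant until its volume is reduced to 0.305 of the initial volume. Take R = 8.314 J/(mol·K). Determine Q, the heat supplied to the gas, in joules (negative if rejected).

V₁ = nRT₁/P₁ = 4.71×8.314×462/466 = 38.8 L.
Polytropic n=1.42: T₂ = T₁(V₁/V₂)^(n−1) = 462×(3.28)^0.42 = 761 K; P₂ = P₁(V₁/V₂)^n = 2520 kPa.
W = (P₁V₁−P₂V₂)/(n−1) = (466×38.8−2520×11.8)/0.42 = -27900 J.
ΔU = nCvΔT = 4.71×37.8×(761−462) = 53200 J.
Q = ΔU + W = 25300 J.

25300 J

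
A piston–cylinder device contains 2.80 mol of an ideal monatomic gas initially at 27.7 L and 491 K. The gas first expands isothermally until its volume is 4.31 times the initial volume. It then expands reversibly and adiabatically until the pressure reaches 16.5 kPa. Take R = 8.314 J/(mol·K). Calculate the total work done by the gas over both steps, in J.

P₁ = nRT₁/V₁ = 2.80×8.314×491/27.7 = 413 kPa.
Step 1 — Isothermal: T stays 491 K; PV = const ⇒ V₂ = 119 L, P₂ = 95.7 kPa.
ΔU = 0 (ideal gas, T constant).
W = nRT ln(V₂/V₁) = 2.80×8.314×491×ln(4.31) = 16700 J.
Q = ΔU + W = 16700 J.
State after step 1: P = 95.7 kPa, V = 119 L, T = 491 K.
Step 2 — Adiabatic: T₂/T₁ = (P₂/P₁)^((γ−1)/γ) ⇒ T₂ = 491×(0.172)^0.400 = 243 K; V₂ = 343 L.
ΔU = nCvΔT = 2.80×12.5×(243−491) = -8660 J.
Q = 0 for an adiabatic process, so W = −ΔU = 8660 J.
Net over both steps: W = 25400 J, Q = 16700 J, ΔU = -8660 J.

25400 J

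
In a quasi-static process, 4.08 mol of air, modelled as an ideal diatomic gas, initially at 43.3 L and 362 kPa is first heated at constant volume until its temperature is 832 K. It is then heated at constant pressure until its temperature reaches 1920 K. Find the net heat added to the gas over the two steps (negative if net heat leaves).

161000 J

T₁ = P₁V₁/(nR) = 362×43.3/(4.08×8.314) = 462 K.
Step 1 — Isochoric: V stays 43.3 L; P/T = const ⇒ T₂ = 832 K, P₂ = 652 kPa.
W = 0 (no volume change).
ΔU = nCvΔT = 4.08×20.8×(832−462) = 31400 J.
Q = ΔU = 31400 J.
State after step 1: P = 652 kPa, V = 43.3 L, T = 832 K.
Step 2 — Isobaric: P stays 652 kPa; V/T = const ⇒ T₂ = 1920 K, V₂ = 99.9 L.
W = PΔV = 652×(99.9−43.3) kPa·L = 36900 J.
ΔU = nCvΔT = 4.08×20.8×(1920−832) = 92300 J.
Q = ΔU + W = nCpΔT = 129000 J.
Net over both steps: W = 36900 J, Q = 161000 J, ΔU = 124000 J.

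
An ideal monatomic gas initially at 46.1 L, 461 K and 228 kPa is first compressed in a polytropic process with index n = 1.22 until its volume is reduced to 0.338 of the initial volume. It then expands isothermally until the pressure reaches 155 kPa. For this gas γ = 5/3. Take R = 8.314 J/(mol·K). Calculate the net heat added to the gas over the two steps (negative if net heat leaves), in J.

n = P₁V₁/(RT₁) = 228×46.1/(8.314×461) = 2.74 mol.
Step 1 — Polytropic n=1.22: T₂ = T₁(V₁/V₂)^(n−1) = 461×(2.96)^0.22 = 585 K; P₂ = P₁(V₁/V₂)^n = 856 kPa.
W = (P₁V₁−P₂V₂)/(n−1) = (228×46.1−856×15.6)/0.22 = -12900 J.
ΔU = nCvΔT = 2.74×12.5×(585−461) = 4250 J.
Q = ΔU + W = -8630 J.
State after step 1: P = 856 kPa, V = 15.6 L, T = 585 K.
Step 2 — Isothermal: T stays 585 K; PV = const ⇒ V₂ = 86.1 L, P₂ = 155 kPa.
ΔU = 0 (ideal gas, T constant).
W = nRT ln(V₂/V₁) = 2.74×8.314×585×ln(5.52) = 22800 J.
Q = ΔU + W = 22800 J.
Net over both steps: W = 9930 J, Q = 14200 J, ΔU = 4250 J.

14200 J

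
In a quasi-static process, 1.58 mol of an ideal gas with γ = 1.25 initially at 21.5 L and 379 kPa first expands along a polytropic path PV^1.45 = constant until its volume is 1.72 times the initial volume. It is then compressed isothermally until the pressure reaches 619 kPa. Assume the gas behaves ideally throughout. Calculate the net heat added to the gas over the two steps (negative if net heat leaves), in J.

-11300 J

T₁ = P₁V₁/(nR) = 379×21.5/(1.58×8.314) = 620 K.
Step 1 — Polytropic n=1.45: T₂ = T₁(V₁/V₂)^(n−1) = 620×(0.581)^0.45 = 486 K; P₂ = P₁(V₁/V₂)^n = 173 kPa.
W = (P₁V₁−P₂V₂)/(n−1) = (379×21.5−173×37.0)/0.45 = 3920 J.
ΔU = nCvΔT = 1.58×33.3×(486−620) = -7060 J.
Q = ΔU + W = -3140 J.
State after step 1: P = 173 kPa, V = 37.0 L, T = 486 K.
Step 2 — Isothermal: T stays 486 K; PV = const ⇒ V₂ = 10.3 L, P₂ = 619 kPa.
ΔU = 0 (ideal gas, T constant).
W = nRT ln(V₂/V₁) = 1.58×8.314×486×ln(0.279) = -8150 J.
Q = ΔU + W = -8150 J.
Net over both steps: W = -4230 J, Q = -11300 J, ΔU = -7060 J.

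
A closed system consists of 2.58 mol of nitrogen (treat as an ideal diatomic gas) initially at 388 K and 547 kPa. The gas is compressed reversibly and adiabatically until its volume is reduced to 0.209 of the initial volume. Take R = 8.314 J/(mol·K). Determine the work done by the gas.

V₁ = nRT₁/P₁ = 2.58×8.314×388/547 = 15.2 L.
Adiabatic: TV^(γ−1) = const ⇒ T₂ = 388×(4.78)^0.400 = 726 K; PV^γ = const ⇒ P₂ = 4900 kPa.
ΔU = nCvΔT = 2.58×20.8×(726−388) = 18100 J.
Q = 0 for an adiabatic process, so W = −ΔU = -18100 J.

-18100 J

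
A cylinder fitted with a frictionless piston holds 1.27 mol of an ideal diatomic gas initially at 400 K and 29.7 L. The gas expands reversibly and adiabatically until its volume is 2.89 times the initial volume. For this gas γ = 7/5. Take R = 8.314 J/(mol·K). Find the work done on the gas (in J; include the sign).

P₁ = nRT₁/V₁ = 1.27×8.314×400/29.7 = 142 kPa.
Adiabatic: TV^(γ−1) = const ⇒ T₂ = 400×(0.346)^0.400 = 262 K; PV^γ = const ⇒ P₂ = 32.2 kPa.
ΔU = nCvΔT = 1.27×20.8×(262−400) = -3650 J.
Q = 0 for an adiabatic process, so W = −ΔU = 3650 J.
Work done on the gas = −W_by = -3650 J.

-3650 J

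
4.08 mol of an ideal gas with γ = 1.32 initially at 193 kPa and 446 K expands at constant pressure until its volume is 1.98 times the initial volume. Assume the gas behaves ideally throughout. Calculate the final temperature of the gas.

883 K

V₁ = nRT₁/P₁ = 4.08×8.314×446/193 = 78.4 L.
Isobaric: P stays 193 kPa; V/T = const ⇒ T₂ = 883 K, V₂ = 155 L.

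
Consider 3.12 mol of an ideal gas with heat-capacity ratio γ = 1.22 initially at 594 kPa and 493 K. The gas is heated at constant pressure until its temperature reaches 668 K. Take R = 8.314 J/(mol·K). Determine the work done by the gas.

V₁ = nRT₁/P₁ = 3.12×8.314×493/594 = 21.5 L.
Isobaric: P stays 594 kPa; V/T = const ⇒ T₂ = 668 K, V₂ = 29.2 L.
W = PΔV = 594×(29.2−21.5) kPa·L = 4540 J.

4540 J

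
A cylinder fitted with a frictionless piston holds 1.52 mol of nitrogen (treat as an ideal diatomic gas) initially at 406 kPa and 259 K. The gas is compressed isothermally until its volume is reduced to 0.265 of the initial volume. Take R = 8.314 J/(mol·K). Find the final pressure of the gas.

1530 kPa

V₁ = nRT₁/P₁ = 1.52×8.314×259/406 = 8.06 L.
Isothermal: T stays 259 K; PV = const ⇒ V₂ = 2.14 L, P₂ = 1530 kPa.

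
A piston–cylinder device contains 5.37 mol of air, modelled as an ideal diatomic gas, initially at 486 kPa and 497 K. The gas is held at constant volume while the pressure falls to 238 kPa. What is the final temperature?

V₁ = nRT₁/P₁ = 5.37×8.314×497/486 = 45.7 L.
Isochoric: V stays 45.7 L; P/T = const ⇒ T₂ = 243 K, P₂ = 238 kPa.

243 K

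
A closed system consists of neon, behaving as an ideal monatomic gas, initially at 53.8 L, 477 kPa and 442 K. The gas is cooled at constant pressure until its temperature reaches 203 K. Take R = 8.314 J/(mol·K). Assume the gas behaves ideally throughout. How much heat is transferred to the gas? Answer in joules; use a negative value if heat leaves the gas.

-34700 J

n = P₁V₁/(RT₁) = 477×53.8/(8.314×442) = 6.98 mol.
Isobaric: P stays 477 kPa; V/T = const ⇒ T₂ = 203 K, V₂ = 24.7 L.
W = PΔV = 477×(24.7−53.8) kPa·L = -13900 J.
ΔU = nCvΔT = 6.98×12.5×(203−442) = -20800 J.
Q = ΔU + W = nCpΔT = -34700 J.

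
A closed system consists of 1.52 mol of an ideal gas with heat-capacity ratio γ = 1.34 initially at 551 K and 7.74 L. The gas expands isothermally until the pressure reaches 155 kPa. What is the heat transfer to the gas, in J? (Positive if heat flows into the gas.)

12200 J

P₁ = nRT₁/V₁ = 1.52×8.314×551/7.74 = 900 kPa.
Isothermal: T stays 551 K; PV = const ⇒ V₂ = 44.9 L, P₂ = 155 kPa.
ΔU = 0 (ideal gas, T constant).
W = nRT ln(V₂/V₁) = 1.52×8.314×551×ln(5.80) = 12200 J.
Q = ΔU + W = 12200 J.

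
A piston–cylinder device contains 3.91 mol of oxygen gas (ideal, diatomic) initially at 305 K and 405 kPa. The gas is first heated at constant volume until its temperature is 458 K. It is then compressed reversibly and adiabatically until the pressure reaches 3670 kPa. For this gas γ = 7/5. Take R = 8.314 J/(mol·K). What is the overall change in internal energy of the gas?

37400 J

V₁ = nRT₁/P₁ = 3.91×8.314×305/405 = 24.5 L.
Step 1 — Isochoric: V stays 24.5 L; P/T = const ⇒ T₂ = 458 K, P₂ = 608 kPa.
W = 0 (no volume change).
ΔU = nCvΔT = 3.91×20.8×(458−305) = 12400 J.
Q = ΔU = 12400 J.
State after step 1: P = 608 kPa, V = 24.5 L, T = 458 K.
Step 2 — Adiabatic: T₂/T₁ = (P₂/P₁)^((γ−1)/γ) ⇒ T₂ = 458×(6.03)^0.286 = 765 K; V₂ = 6.78 L.
ΔU = nCvΔT = 3.91×20.8×(765−458) = 25000 J.
Q = 0 for an adiabatic process, so W = −ΔU = -25000 J.
Net over both steps: W = -25000 J, Q = 12400 J, ΔU = 37400 J.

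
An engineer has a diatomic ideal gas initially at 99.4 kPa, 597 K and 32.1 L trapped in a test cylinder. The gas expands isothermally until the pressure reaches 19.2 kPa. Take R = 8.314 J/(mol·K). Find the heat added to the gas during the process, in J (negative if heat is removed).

n = P₁V₁/(RT₁) = 99.4×32.1/(8.314×597) = 0.643 mol.
Isothermal: T stays 597 K; PV = const ⇒ V₂ = 166 L, P₂ = 19.2 kPa.
ΔU = 0 (ideal gas, T constant).
W = nRT ln(V₂/V₁) = 0.643×8.314×597×ln(5.18) = 5250 J.
Q = ΔU + W = 5250 J.

5250 J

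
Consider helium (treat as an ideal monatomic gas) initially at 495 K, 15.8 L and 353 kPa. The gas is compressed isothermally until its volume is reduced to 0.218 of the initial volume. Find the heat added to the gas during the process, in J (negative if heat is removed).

n = P₁V₁/(RT₁) = 353×15.8/(8.314×495) = 1.36 mol.
Isothermal: T stays 495 K; PV = const ⇒ V₂ = 3.44 L, P₂ = 1620 kPa.
ΔU = 0 (ideal gas, T constant).
W = nRT ln(V₂/V₁) = 1.36×8.314×495×ln(0.218) = -8500 J.
Q = ΔU + W = -8500 J.

-8500 J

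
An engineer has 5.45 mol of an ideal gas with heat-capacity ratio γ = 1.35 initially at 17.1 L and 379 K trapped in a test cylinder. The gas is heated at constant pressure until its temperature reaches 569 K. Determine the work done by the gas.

8610 J

P₁ = nRT₁/V₁ = 5.45×8.314×379/17.1 = 1000 kPa.
Isobaric: P stays 1000 kPa; V/T = const ⇒ T₂ = 569 K, V₂ = 25.7 L.
W = PΔV = 1000×(25.7−17.1) kPa·L = 8610 J.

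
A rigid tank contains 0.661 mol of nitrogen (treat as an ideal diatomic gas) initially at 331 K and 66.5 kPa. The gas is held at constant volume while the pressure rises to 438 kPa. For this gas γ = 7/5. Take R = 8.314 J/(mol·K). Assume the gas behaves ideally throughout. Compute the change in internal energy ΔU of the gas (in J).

25400 J

V₁ = nRT₁/P₁ = 0.661×8.314×331/66.5 = 27.4 L.
Isochoric: V stays 27.4 L; P/T = const ⇒ T₂ = 2180 K, P₂ = 438 kPa.
For an ideal gas ΔU = nCvΔT with Cv = (5/2)R = 20.8 J/(mol·K).
ΔU = 0.661×20.8×(2180−331) = 25400 J.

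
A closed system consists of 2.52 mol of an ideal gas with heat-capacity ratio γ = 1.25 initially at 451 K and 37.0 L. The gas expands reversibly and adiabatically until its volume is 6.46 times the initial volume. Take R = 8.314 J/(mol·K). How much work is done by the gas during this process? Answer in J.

P₁ = nRT₁/V₁ = 2.52×8.314×451/37.0 = 255 kPa.
Adiabatic: TV^(γ−1) = const ⇒ T₂ = 451×(0.155)^0.250 = 283 K; PV^γ = const ⇒ P₂ = 24.8 kPa.
ΔU = nCvΔT = 2.52×33.3×(283−451) = -14100 J.
Q = 0 for an adiabatic process, so W = −ΔU = 14100 J.

14100 J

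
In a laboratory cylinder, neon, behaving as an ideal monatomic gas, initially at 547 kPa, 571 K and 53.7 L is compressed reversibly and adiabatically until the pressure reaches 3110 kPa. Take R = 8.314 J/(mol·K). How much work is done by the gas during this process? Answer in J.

-44200 J

n = P₁V₁/(RT₁) = 547×53.7/(8.314×571) = 6.19 mol.
Adiabatic: T₂/T₁ = (P₂/P₁)^((γ−1)/γ) ⇒ T₂ = 571×(5.69)^0.400 = 1140 K; V₂ = 18.9 L.
ΔU = nCvΔT = 6.19×12.5×(1140−571) = 44200 J.
Q = 0 for an adiabatic process, so W = −ΔU = -44200 J.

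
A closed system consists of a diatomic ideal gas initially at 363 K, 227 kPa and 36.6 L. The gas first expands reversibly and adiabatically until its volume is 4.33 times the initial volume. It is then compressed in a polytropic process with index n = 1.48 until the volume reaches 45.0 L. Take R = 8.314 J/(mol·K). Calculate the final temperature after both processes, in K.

370 K

n = P₁V₁/(RT₁) = 227×36.6/(8.314×363) = 2.75 mol.
Step 1 — Adiabatic: TV^(γ−1) = const ⇒ T₂ = 363×(0.231)^0.400 = 202 K; PV^γ = const ⇒ P₂ = 29.2 kPa.
ΔU = nCvΔT = 2.75×20.8×(202−363) = -9210 J.
Q = 0 for an adiabatic process, so W = −ΔU = 9210 J.
State after step 1: P = 29.2 kPa, V = 158 L, T = 202 K.
Step 2 — Polytropic n=1.48: T₂ = T₁(V₁/V₂)^(n−1) = 202×(3.52)^0.48 = 370 K; P₂ = P₁(V₁/V₂)^n = 188 kPa.
W = (P₁V₁−P₂V₂)/(n−1) = (29.2×158−188×45.0)/0.48 = -7990 J.
ΔU = nCvΔT = 2.75×20.8×(370−202) = 9590 J.
Q = ΔU + W = 1600 J.
Net over both steps: W = 1220 J, Q = 1600 J, ΔU = 379 J.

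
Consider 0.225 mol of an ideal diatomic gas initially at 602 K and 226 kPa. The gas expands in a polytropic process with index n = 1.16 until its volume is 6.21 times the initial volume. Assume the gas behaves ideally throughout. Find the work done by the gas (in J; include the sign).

V₁ = nRT₁/P₁ = 0.225×8.314×602/226 = 4.98 L.
Polytropic n=1.16: T₂ = T₁(V₁/V₂)^(n−1) = 602×(0.161)^0.16 = 449 K; P₂ = P₁(V₁/V₂)^n = 27.2 kPa.
W = (P₁V₁−P₂V₂)/(n−1) = (226×4.98−27.2×30.9)/0.16 = 1780 J.

1780 J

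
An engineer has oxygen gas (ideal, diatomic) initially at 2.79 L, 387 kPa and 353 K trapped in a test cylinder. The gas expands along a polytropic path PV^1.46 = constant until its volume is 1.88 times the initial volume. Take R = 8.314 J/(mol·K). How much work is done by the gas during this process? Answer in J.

n = P₁V₁/(RT₁) = 387×2.79/(8.314×353) = 0.368 mol.
Polytropic n=1.46: T₂ = T₁(V₁/V₂)^(n−1) = 353×(0.532)^0.46 = 264 K; P₂ = P₁(V₁/V₂)^n = 154 kPa.
W = (P₁V₁−P₂V₂)/(n−1) = (387×2.79−154×5.25)/0.46 = 592 J.

592 J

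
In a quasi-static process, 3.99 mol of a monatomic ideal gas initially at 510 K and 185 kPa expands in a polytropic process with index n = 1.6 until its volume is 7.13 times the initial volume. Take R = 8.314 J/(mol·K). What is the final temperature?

V₁ = nRT₁/P₁ = 3.99×8.314×510/185 = 91.4 L.
Polytropic n=1.6: T₂ = T₁(V₁/V₂)^(n−1) = 510×(0.140)^0.60 = 157 K; P₂ = P₁(V₁/V₂)^n = 7.98 kPa.

157 K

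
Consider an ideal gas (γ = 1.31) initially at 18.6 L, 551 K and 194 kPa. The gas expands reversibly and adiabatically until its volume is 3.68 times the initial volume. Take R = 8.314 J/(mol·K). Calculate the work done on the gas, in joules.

-3870 J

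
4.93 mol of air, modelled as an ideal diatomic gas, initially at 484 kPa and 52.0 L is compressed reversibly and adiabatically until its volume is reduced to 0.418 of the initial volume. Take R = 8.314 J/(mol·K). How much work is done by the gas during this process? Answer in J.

-26300 J

T₁ = P₁V₁/(nR) = 484×52.0/(4.93×8.314) = 614 K.
Adiabatic: TV^(γ−1) = const ⇒ T₂ = 614×(2.39)^0.400 = 870 K; PV^γ = const ⇒ P₂ = 1640 kPa.
ΔU = nCvΔT = 4.93×20.8×(870−614) = 26300 J.
Q = 0 for an adiabatic process, so W = −ΔU = -26300 J.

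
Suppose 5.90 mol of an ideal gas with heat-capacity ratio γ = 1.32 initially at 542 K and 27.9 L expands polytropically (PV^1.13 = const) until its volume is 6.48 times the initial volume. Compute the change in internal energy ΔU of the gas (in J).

-17900 J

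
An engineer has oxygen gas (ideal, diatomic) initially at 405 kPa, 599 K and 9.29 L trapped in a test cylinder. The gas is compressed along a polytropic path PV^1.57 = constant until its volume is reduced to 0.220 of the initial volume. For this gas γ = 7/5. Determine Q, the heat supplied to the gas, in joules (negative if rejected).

3840 J

n = P₁V₁/(RT₁) = 405×9.29/(8.314×599) = 0.755 mol.
Polytropic n=1.57: T₂ = T₁(V₁/V₂)^(n−1) = 599×(4.55)^0.57 = 1420 K; P₂ = P₁(V₁/V₂)^n = 4360 kPa.
W = (P₁V₁−P₂V₂)/(n−1) = (405×9.29−4360×2.04)/0.57 = -9050 J.
ΔU = nCvΔT = 0.755×20.8×(1420−599) = 12900 J.
Q = ΔU + W = 3840 J.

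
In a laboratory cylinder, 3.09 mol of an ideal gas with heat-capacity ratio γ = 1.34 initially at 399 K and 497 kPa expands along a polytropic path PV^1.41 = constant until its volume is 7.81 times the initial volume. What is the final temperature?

172 K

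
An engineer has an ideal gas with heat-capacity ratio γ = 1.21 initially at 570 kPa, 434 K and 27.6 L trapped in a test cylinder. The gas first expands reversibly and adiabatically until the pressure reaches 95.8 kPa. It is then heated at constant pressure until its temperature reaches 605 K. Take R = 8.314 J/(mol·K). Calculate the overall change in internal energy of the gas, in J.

29500 J

n = P₁V₁/(RT₁) = 570×27.6/(8.314×434) = 4.36 mol.
Step 1 — Adiabatic: T₂/T₁ = (P₂/P₁)^((γ−1)/γ) ⇒ T₂ = 434×(0.168)^0.174 = 318 K; V₂ = 121 L.
ΔU = nCvΔT = 4.36×39.6×(318−434) = -19900 J.
Q = 0 for an adiabatic process, so W = −ΔU = 19900 J.
State after step 1: P = 95.8 kPa, V = 121 L, T = 318 K.
Step 2 — Isobaric: P stays 95.8 kPa; V/T = const ⇒ T₂ = 605 K, V₂ = 229 L.
W = PΔV = 95.8×(229−121) kPa·L = 10400 J.
ΔU = nCvΔT = 4.36×39.6×(605−318) = 49500 J.
Q = ΔU + W = nCpΔT = 59800 J.
Net over both steps: W = 30300 J, Q = 59800 J, ΔU = 29500 J.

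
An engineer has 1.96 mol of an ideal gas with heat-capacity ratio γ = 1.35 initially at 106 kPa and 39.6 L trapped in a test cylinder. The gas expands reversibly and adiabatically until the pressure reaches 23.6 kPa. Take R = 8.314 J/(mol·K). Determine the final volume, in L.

120 L

T₁ = P₁V₁/(nR) = 106×39.6/(1.96×8.314) = 258 K.
Adiabatic: T₂/T₁ = (P₂/P₁)^((γ−1)/γ) ⇒ T₂ = 258×(0.223)^0.259 = 175 K; V₂ = 120 L.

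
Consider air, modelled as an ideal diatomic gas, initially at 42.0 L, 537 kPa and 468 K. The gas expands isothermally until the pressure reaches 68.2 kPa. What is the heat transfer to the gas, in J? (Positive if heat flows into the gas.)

46500 J

n = P₁V₁/(RT₁) = 537×42.0/(8.314×468) = 5.80 mol.
Isothermal: T stays 468 K; PV = const ⇒ V₂ = 331 L, P₂ = 68.2 kPa.
ΔU = 0 (ideal gas, T constant).
W = nRT ln(V₂/V₁) = 5.80×8.314×468×ln(7.87) = 46500 J.
Q = ΔU + W = 46500 J.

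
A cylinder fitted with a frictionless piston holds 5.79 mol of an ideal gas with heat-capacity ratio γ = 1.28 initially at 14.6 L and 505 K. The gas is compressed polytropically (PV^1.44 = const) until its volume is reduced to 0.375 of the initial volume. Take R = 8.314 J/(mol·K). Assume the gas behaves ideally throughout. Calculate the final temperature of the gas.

778 K

P₁ = nRT₁/V₁ = 5.79×8.314×505/14.6 = 1670 kPa.
Polytropic n=1.44: T₂ = T₁(V₁/V₂)^(n−1) = 505×(2.67)^0.44 = 778 K; P₂ = P₁(V₁/V₂)^n = 6840 kPa.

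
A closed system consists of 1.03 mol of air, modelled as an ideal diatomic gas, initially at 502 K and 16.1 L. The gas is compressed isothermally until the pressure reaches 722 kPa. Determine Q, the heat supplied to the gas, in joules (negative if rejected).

-4280 J

P₁ = nRT₁/V₁ = 1.03×8.314×502/16.1 = 267 kPa.
Isothermal: T stays 502 K; PV = const ⇒ V₂ = 5.95 L, P₂ = 722 kPa.
ΔU = 0 (ideal gas, T constant).
W = nRT ln(V₂/V₁) = 1.03×8.314×502×ln(0.370) = -4280 J.
Q = ΔU + W = -4280 J.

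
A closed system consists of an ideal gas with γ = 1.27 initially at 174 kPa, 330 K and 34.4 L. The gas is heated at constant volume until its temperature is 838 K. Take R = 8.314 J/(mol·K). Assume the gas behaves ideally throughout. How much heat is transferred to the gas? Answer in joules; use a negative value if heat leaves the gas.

n = P₁V₁/(RT₁) = 174×34.4/(8.314×330) = 2.18 mol.
Isochoric: V stays 34.4 L; P/T = const ⇒ T₂ = 838 K, P₂ = 442 kPa.
W = 0 (no volume change).
ΔU = nCvΔT = 2.18×30.8×(838−330) = 34100 J.
Q = ΔU = 34100 J.

34100 J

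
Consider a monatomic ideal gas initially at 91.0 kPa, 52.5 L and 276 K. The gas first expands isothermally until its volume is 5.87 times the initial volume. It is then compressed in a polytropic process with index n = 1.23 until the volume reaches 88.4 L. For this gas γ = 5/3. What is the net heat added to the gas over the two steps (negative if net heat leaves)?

n = P₁V₁/(RT₁) = 91.0×52.5/(8.314×276) = 2.08 mol.
Step 1 — Isothermal: T stays 276 K; PV = const ⇒ V₂ = 308 L, P₂ = 15.5 kPa.
ΔU = 0 (ideal gas, T constant).
W = nRT ln(V₂/V₁) = 2.08×8.314×276×ln(5.87) = 8460 J.
Q = ΔU + W = 8460 J.
State after step 1: P = 15.5 kPa, V = 308 L, T = 276 K.
Step 2 — Polytropic n=1.23: T₂ = T₁(V₁/V₂)^(n−1) = 276×(3.49)^0.23 = 368 K; P₂ = P₁(V₁/V₂)^n = 72.0 kPa.
W = (P₁V₁−P₂V₂)/(n−1) = (15.5×308−72.0×88.4)/0.23 = -6910 J.
ΔU = nCvΔT = 2.08×12.5×(368−276) = 2380 J.
Q = ΔU + W = -4530 J.
Net over both steps: W = 1540 J, Q = 3930 J, ΔU = 2380 J.

3930 J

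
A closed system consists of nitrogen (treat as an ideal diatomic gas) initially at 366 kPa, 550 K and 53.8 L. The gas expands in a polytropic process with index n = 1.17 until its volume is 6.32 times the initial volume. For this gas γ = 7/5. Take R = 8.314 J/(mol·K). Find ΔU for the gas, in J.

n = P₁V₁/(RT₁) = 366×53.8/(8.314×550) = 4.31 mol.
Polytropic n=1.17: T₂ = T₁(V₁/V₂)^(n−1) = 550×(0.158)^0.17 = 402 K; P₂ = P₁(V₁/V₂)^n = 42.3 kPa.
For an ideal gas ΔU = nCvΔT with Cv = (5/2)R = 20.8 J/(mol·K).
ΔU = 4.31×20.8×(402−550) = -13200 J.

-13200 J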